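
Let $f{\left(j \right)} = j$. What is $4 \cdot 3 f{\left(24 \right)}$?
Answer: $288$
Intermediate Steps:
$4 \cdot 3 f{\left(24 \right)} = 4 \cdot 3 \cdot 24 = 12 \cdot 24 = 288$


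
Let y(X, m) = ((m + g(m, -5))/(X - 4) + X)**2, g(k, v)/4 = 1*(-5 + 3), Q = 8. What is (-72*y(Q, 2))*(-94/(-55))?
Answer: -285948/55 ≈ -5199.1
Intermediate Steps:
g(k, v) = -8 (g(k, v) = 4*(1*(-5 + 3)) = 4*(1*(-2)) = 4*(-2) = -8)
y(X, m) = (X + (-8 + m)/(-4 + X))**2 (y(X, m) = ((m - 8)/(X - 4) + X)**2 = ((-8 + m)/(-4 + X) + X)**2 = (X + (-8 + m)/(-4 + X))**2)
(-72*y(Q, 2))*(-94/(-55)) = (-72*(-8 + 2 + 8**2 - 4*8)**2/(-4 + 8)**2)*(-94/(-55)) = (-72*(-8 + 2 + 64 - 32)**2/4**2)*(-94*(-1/55)) = -9*26**2/2*(94/55) = -9*676/2*(94/55) = -72*169/4*(94/55) = -3042*94/55 = -285948/55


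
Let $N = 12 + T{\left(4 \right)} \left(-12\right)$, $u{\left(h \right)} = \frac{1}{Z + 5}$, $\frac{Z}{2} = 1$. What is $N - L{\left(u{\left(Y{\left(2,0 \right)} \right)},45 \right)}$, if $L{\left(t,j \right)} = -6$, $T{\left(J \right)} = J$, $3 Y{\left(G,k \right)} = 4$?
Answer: $-30$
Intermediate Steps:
$Z = 2$ ($Z = 2 \cdot 1 = 2$)
$Y{\left(G,k \right)} = \frac{4}{3}$ ($Y{\left(G,k \right)} = \frac{1}{3} \cdot 4 = \frac{4}{3}$)
$u{\left(h \right)} = \frac{1}{7}$ ($u{\left(h \right)} = \frac{1}{2 + 5} = \frac{1}{7}$)
$N = -36$ ($N = 12 + 4 \left(-12\right) = 12 - 48 = -36$)
$N - L{\left(u{\left(Y{\left(2,0 \right)} \right)},45 \right)} = -36 - -6 = -36 + 6 = -30$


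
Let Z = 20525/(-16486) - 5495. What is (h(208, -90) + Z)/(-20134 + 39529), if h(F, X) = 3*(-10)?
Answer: -18221135/63949194 ≈ -0.28493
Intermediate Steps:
h(F, X) = -30
Z = -90611095/16486 (Z = 20525*(-1/16486) - 5495 = -20525/16486 - 5495 = -90611095/16486 ≈ -5496.2)
(h(208, -90) + Z)/(-20134 + 39529) = (-30 - 90611095/16486)/(-20134 + 39529) = -91105675/16486/19395 = -91105675/16486*1/19395 = -18221135/63949194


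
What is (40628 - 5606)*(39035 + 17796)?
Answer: 1990335282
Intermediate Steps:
(40628 - 5606)*(39035 + 17796) = 35022*56831 = 1990335282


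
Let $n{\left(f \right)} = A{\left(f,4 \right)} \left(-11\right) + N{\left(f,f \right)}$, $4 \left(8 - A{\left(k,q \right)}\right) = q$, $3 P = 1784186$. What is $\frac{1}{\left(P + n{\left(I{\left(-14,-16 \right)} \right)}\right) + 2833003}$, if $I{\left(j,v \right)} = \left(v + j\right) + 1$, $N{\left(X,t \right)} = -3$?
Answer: $\frac{3}{10282955} \approx 2.9174 \cdot 10^{-7}$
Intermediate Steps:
$P = \frac{1784186}{3}$ ($P = \frac{1}{3} \cdot 1784186 = \frac{1784186}{3} \approx 5.9473 \cdot 10^{5}$)
$A{\left(k,q \right)} = 8 - \frac{q}{4}$
$I{\left(j,v \right)} = 1 + j + v$ ($I{\left(j,v \right)} = \left(j + v\right) + 1 = 1 + j + v$)
$n{\left(f \right)} = -80$ ($n{\left(f \right)} = \left(8 - 1\right) \left(-11\right) - 3 = 7 \left(-11\right) - 3 = -77 - 3 = -80$)
$\frac{1}{\left(P + n{\left(I{\left(-14,-16 \right)} \right)}\right) + 2833003} = \frac{1}{\left(\frac{1784186}{3} - 80\right) + 2833003} = \frac{1}{\frac{1783946}{3} + 2833003} = \frac{1}{\frac{10282955}{3}} = \frac{3}{10282955}$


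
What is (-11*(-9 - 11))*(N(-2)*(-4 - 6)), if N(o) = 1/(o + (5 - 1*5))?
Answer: 1100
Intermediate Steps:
N(o) = 1/o (N(o) = 1/(o + (5 - 5)) = 1/(o + 0) = 1/o)
(-11*(-9 - 11))*(N(-2)*(-4 - 6)) = (-11*(-9 - 11))*((-4 - 6)/(-2)) = (-11*(-20))*(-1/2*(-10)) = 220*5 = 1100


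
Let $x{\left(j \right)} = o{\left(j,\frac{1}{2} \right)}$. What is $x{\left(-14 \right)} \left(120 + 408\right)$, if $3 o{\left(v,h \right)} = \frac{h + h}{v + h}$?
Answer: $- \frac{352}{27} \approx -13.037$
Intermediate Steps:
$o{\left(v,h \right)} = \frac{2 h}{3 \left(h + v\right)}$ ($o{\left(v,h \right)} = \frac{\left(h + h\right) \frac{1}{v + h}}{3} = \frac{2 h \frac{1}{h + v}}{3} = \frac{2 h}{3 \left(h + v\right)}$)
$x{\left(j \right)} = \frac{1}{3 \left(\frac{1}{2} + j\right)}$ ($x{\left(j \right)} = \frac{2}{3 \cdot 2 \left(\frac{1}{2} + j\right)} = \frac{2}{3} \cdot \frac{1}{2} \frac{1}{\frac{1}{2} + j} = \frac{1}{3 \left(\frac{1}{2} + j\right)}$)
$x{\left(-14 \right)} \left(120 + 408\right) = \frac{2}{3 \left(1 + 2 \left(-14\right)\right)} \left(120 + 408\right) = \frac{2}{3 \left(1 - 28\right)} 528 = \frac{2}{3 \left(-27\right)} 528 = \frac{2}{3} \left(- \frac{1}{27}\right) 528 = \left(- \frac{2}{81}\right) 528 = - \frac{352}{27}$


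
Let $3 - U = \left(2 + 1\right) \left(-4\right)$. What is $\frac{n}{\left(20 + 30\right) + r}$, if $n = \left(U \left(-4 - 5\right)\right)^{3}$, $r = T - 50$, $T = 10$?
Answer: $- \frac{492075}{2} \approx -2.4604 \cdot 10^{5}$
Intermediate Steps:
$U = 15$ ($U = 3 - \left(2 + 1\right) \left(-4\right) = 3 - 3 \left(-4\right) = 3 - -12 = 3 + 12 = 15$)
$r = -40$ ($r = 10 - 50 = -40$)
$n = -2460375$ ($n = \left(15 \left(-4 - 5\right)\right)^{3} = \left(15 \left(-9\right)\right)^{3} = \left(-135\right)^{3} = -2460375$)
$\frac{n}{\left(20 + 30\right) + r} = \frac{1}{\left(20 + 30\right) - 40} \left(-2460375\right) = \frac{1}{50 - 40} \left(-2460375\right) = \frac{1}{10} \left(-2460375\right) = - \frac{492075}{2}$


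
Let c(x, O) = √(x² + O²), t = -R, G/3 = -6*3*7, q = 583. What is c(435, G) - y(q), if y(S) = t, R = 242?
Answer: 242 + 3*√36901 ≈ 818.29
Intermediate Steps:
G = -378 (G = 3*(-6*3*7) = 3*(-18*7) = 3*(-126) = -378)
t = -242 (t = -1*242 = -242)
y(S) = -242
c(x, O) = √(O² + x²)
c(435, G) - y(q) = √((-378)² + 435²) - 1*(-242) = √(142884 + 189225) + 242 = √332109 + 242 = 3*√36901 + 242 = 242 + 3*√36901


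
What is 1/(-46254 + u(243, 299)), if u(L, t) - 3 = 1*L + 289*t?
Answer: 1/40403 ≈ 2.4751e-5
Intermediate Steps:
u(L, t) = 3 + L + 289*t (u(L, t) = 3 + (1*L + 289*t) = 3 + (L + 289*t) = 3 + L + 289*t)
1/(-46254 + u(243, 299)) = 1/(-46254 + (3 + 243 + 289*299)) = 1/(-46254 + (3 + 243 + 86411)) = 1/(-46254 + 86657) = 1/40403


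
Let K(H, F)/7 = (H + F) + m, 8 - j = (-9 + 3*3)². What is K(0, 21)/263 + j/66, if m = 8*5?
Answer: 15143/8679 ≈ 1.7448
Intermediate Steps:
j = 8 (j = 8 - (-9 + 3*3)² = 8 - (-9 + 9)² = 8 - 1*0² = 8 - 1*0 = 8 + 0 = 8)
m = 40
K(H, F) = 280 + 7*F + 7*H (K(H, F) = 7*((H + F) + 40) = 7*((F + H) + 40) = 7*(40 + F + H) = 280 + 7*F + 7*H)
K(0, 21)/263 + j/66 = (280 + 7*21 + 7*0)/263 + 8/66 = (280 + 147 + 0)*(1/263) + 8*(1/66) = 427*(1/263) + 4/33 = 427/263 + 4/33 = 15143/8679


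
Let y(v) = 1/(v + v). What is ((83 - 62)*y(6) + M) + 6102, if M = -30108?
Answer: -96017/4 ≈ -24004.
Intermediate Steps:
y(v) = 1/(2*v)
((83 - 62)*y(6) + M) + 6102 = ((83 - 62)*((½)/6) - 30108) + 6102 = (21*((½)*(⅙)) - 30108) + 6102 = (21*(1/12) - 30108) + 6102 = (7/4 - 30108) + 6102 = -120425/4 + 6102 = -96017/4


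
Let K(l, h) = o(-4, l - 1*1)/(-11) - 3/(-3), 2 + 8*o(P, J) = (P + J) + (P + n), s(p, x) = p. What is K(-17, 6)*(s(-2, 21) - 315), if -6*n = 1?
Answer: -220949/528 ≈ -418.46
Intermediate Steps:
n = -⅙ (n = -⅙*1 = -⅙ ≈ -0.16667)
o(P, J) = -13/48 + P/4 + J/8 (o(P, J) = -¼ + ((P + J) + (P - ⅙))/8 = -¼ + ((J + P) + (-⅙ + P))/8 = -¼ + (-⅙ + J + 2*P)/8 = -¼ + (-1/48 + P/4 + J/8) = -13/48 + P/4 + J/8)
K(l, h) = 595/528 - l/88 (K(l, h) = (-13/48 + (¼)*(-4) + (l - 1*1)/8)/(-11) - 3/(-3) = (-13/48 - 1 + (l - 1)/8)*(-1/11) - 3*(-⅓) = (-13/48 - 1 + (-1 + l)/8)*(-1/11) + 1 = (-13/48 - 1 + (-⅛ + l/8))*(-1/11) + 1 = (-67/48 + l/8)*(-1/11) + 1 = (67/528 - l/88) + 1 = 595/528 - l/88)
K(-17, 6)*(s(-2, 21) - 315) = (595/528 - 1/88*(-17))*(-2 - 315) = (595/528 + 17/88)*(-317) = (697/528)*(-317) = -220949/528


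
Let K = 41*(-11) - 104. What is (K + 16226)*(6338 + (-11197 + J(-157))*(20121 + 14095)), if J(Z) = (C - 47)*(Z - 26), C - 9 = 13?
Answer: -3550610031394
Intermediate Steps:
C = 22 (C = 9 + 13 = 22)
K = -555 (K = -451 - 104 = -555)
J(Z) = 650 - 25*Z (J(Z) = (22 - 47)*(Z - 26) = -25*(-26 + Z) = 650 - 25*Z)
(K + 16226)*(6338 + (-11197 + J(-157))*(20121 + 14095)) = (-555 + 16226)*(6338 + (-11197 + (650 - 25*(-157)))*(20121 + 14095)) = 15671*(6338 + (-11197 + (650 + 3925))*34216) = 15671*(6338 + (-11197 + 4575)*34216) = 15671*(6338 - 6622*34216) = 15671*(6338 - 226578352) = 15671*(-226572014) = -3550610031394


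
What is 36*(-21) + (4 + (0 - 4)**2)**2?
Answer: -356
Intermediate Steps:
36*(-21) + (4 + (0 - 4)**2)**2 = -756 + (4 + (-4)**2)**2 = -756 + (4 + 16)**2 = -756 + 20**2 = -756 + 400 = -356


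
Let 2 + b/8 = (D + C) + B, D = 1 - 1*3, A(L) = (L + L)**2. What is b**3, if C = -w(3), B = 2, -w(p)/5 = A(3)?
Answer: 2887553024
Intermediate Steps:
A(L) = 4*L**2 (A(L) = (2*L)**2 = 4*L**2)
w(p) = -180 (w(p) = -20*3**2 = -20*9 = -5*36 = -180)
D = -2 (D = 1 - 3 = -2)
C = 180 (C = -1*(-180) = 180)
b = 1424 (b = -16 + 8*((-2 + 180) + 2) = -16 + 8*(178 + 2) = -16 + 8*180 = -16 + 1440 = 1424)
b**3 = 1424**3 = 2887553024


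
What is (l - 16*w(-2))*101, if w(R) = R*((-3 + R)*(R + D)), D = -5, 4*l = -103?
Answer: 442077/4 ≈ 1.1052e+5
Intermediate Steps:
l = -103/4 (l = (¼)*(-103) = -103/4 ≈ -25.750)
w(R) = R*(-5 + R)*(-3 + R) (w(R) = R*((-3 + R)*(R - 5)) = R*((-3 + R)*(-5 + R)) = R*((-5 + R)*(-3 + R)) = R*(-5 + R)*(-3 + R))
(l - 16*w(-2))*101 = (-103/4 - 16*(-2*(15 + (-2)² - 8*(-2))))*101 = (-103/4 - 16*(-2*(15 + 4 + 16)))*101 = (-103/4 - 16*(-2*35))*101 = (-103/4 - 16*(-70))*101 = (-103/4 - 2*(-560))*101 = (-103/4 + 1120)*101 = (4377/4)*101 = 442077/4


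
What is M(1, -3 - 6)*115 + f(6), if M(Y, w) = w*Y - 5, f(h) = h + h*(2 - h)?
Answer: -1628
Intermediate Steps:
M(Y, w) = -5 + Y*w (M(Y, w) = Y*w - 5 = -5 + Y*w)
M(1, -3 - 6)*115 + f(6) = (-5 + 1*(-3 - 6))*115 + 6*(3 - 1*6) = (-5 + 1*(-9))*115 + 6*(3 - 6) = (-5 - 9)*115 + 6*(-3) = -14*115 - 18 = -1610 - 18 = -1628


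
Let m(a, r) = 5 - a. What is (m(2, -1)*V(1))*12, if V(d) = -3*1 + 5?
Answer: 72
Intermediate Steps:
V(d) = 2 (V(d) = -3 + 5 = 2)
(m(2, -1)*V(1))*12 = ((5 - 1*2)*2)*12 = ((5 - 2)*2)*12 = (3*2)*12 = 6*12 = 72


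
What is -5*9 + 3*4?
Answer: -33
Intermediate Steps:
-5*9 + 3*4 = -45 + 12 = -33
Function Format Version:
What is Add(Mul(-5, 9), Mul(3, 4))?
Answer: -33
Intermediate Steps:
Add(Mul(-5, 9), Mul(3, 4)) = Add(-45, 12) = -33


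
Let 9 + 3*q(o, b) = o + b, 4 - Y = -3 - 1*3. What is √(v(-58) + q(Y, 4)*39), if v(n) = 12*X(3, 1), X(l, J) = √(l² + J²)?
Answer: √(65 + 12*√10) ≈ 10.146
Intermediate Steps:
Y = 10 (Y = 4 - (-3 - 1*3) = 4 - (-3 - 3) = 4 - 1*(-6) = 4 + 6 = 10)
X(l, J) = √(J² + l²)
v(n) = 12*√10 (v(n) = 12*√(1² + 3²) = 12*√(1 + 9) = 12*√10)
q(o, b) = -3 + b/3 + o/3 (q(o, b) = -3 + (o + b)/3 = -3 + (b + o)/3 = -3 + (b/3 + o/3) = -3 + b/3 + o/3)
√(v(-58) + q(Y, 4)*39) = √(12*√10 + (-3 + (⅓)*4 + (⅓)*10)*39) = √(12*√10 + (-3 + 4/3 + 10/3)*39) = √(12*√10 + (5/3)*39) = √(12*√10 + 65) = √(65 + 12*√10)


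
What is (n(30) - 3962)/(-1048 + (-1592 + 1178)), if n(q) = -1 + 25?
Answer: 1969/731 ≈ 2.6936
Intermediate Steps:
n(q) = 24
(n(30) - 3962)/(-1048 + (-1592 + 1178)) = (24 - 3962)/(-1048 + (-1592 + 1178)) = -3938/(-1048 - 414) = -3938/(-1462) = -3938*(-1/1462) = 1969/731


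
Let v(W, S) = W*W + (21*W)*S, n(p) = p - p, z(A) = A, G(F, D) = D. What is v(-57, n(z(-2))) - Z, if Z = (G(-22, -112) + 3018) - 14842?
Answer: 15185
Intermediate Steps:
n(p) = 0
v(W, S) = W² + 21*S*W
Z = -11936 (Z = (-112 + 3018) - 14842 = 2906 - 14842 = -11936)
v(-57, n(z(-2))) - Z = -57*(-57 + 21*0) - 1*(-11936) = -57*(-57 + 0) + 11936 = -57*(-57) + 11936 = 3249 + 11936 = 15185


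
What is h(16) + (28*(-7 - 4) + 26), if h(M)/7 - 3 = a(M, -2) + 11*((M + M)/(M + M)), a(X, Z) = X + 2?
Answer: -58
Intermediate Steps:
a(X, Z) = 2 + X
h(M) = 112 + 7*M (h(M) = 21 + 7*((2 + M) + 11*((M + M)/(M + M))) = 21 + 7*((2 + M) + 11*((2*M)/((2*M)))) = 21 + 7*((2 + M) + 11*((2*M)*(1/(2*M)))) = 21 + 7*((2 + M) + 11*1) = 21 + 7*((2 + M) + 11) = 21 + 7*(13 + M) = 21 + (91 + 7*M) = 112 + 7*M)
h(16) + (28*(-7 - 4) + 26) = (112 + 7*16) + (28*(-7 - 4) + 26) = (112 + 112) + (28*(-11) + 26) = 224 + (-308 + 26) = 224 - 282 = -58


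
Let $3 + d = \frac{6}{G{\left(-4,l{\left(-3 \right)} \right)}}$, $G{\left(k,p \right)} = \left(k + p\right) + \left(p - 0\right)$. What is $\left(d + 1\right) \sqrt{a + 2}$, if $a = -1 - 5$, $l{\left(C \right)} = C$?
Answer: $- \frac{26 i}{5} \approx - 5.2 i$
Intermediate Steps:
$G{\left(k,p \right)} = k + 2 p$ ($G{\left(k,p \right)} = \left(k + p\right) + \left(p + 0\right) = \left(k + p\right) + p = k + 2 p$)
$a = -6$ ($a = -1 - 5 = -6$)
$d = - \frac{18}{5}$ ($d = -3 + \frac{6}{-4 + 2 \left(-3\right)} = -3 + \frac{6}{-4 - 6} = -3 + \frac{6}{-10} = -3 + 6 \left(- \frac{1}{10}\right) = -3 - \frac{3}{5} = - \frac{18}{5} \approx -3.6$)
$\left(d + 1\right) \sqrt{a + 2} = \left(- \frac{18}{5} + 1\right) \sqrt{-6 + 2} = - \frac{13 \sqrt{-4}}{5} = - \frac{13 \cdot 2 i}{5} = - \frac{26 i}{5}$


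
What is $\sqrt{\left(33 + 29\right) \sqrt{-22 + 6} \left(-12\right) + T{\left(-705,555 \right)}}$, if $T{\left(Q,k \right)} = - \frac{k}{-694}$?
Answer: $\frac{\sqrt{385170 - 1433348736 i}}{694} \approx 38.58 - 38.569 i$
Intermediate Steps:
$T{\left(Q,k \right)} = \frac{k}{694}$ ($T{\left(Q,k \right)} = - \frac{k \left(-1\right)}{694} = - \frac{\left(-1\right) k}{694} = \frac{k}{694}$)
$\sqrt{\left(33 + 29\right) \sqrt{-22 + 6} \left(-12\right) + T{\left(-705,555 \right)}} = \sqrt{\left(33 + 29\right) \sqrt{-22 + 6} \left(-12\right) + \frac{1}{694} \cdot 555} = \sqrt{62 \sqrt{-16} \left(-12\right) + \frac{555}{694}} = \sqrt{62 \cdot 4 i \left(-12\right) + \frac{555}{694}} = \sqrt{248 i \left(-12\right) + \frac{555}{694}} = \sqrt{- 2976 i + \frac{555}{694}} = \sqrt{\frac{555}{694} - 2976 i}$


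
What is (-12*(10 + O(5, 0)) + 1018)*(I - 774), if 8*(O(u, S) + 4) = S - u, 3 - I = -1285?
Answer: 490099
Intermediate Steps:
I = 1288 (I = 3 - 1*(-1285) = 3 + 1285 = 1288)
O(u, S) = -4 - u/8 + S/8 (O(u, S) = -4 + (S - u)/8 = -4 + (-u/8 + S/8) = -4 - u/8 + S/8)
(-12*(10 + O(5, 0)) + 1018)*(I - 774) = (-12*(10 + (-4 - ⅛*5 + (⅛)*0)) + 1018)*(1288 - 774) = (-12*(10 + (-4 - 5/8 + 0)) + 1018)*514 = (-12*(10 - 37/8) + 1018)*514 = (-12*43/8 + 1018)*514 = (-129/2 + 1018)*514 = (1907/2)*514 = 490099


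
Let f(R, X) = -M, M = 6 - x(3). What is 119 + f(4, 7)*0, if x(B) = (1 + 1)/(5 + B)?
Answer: 119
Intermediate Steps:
x(B) = 2/(5 + B)
M = 23/4 (M = 6 - 2/(5 + 3) = 6 - 2/8 = 6 - 1*¼ = 6 - ¼ = 23/4 ≈ 5.7500)
f(R, X) = -23/4 (f(R, X) = -1*23/4 = -23/4)
119 + f(4, 7)*0 = 119 - 23/4*0 = 119 + 0 = 119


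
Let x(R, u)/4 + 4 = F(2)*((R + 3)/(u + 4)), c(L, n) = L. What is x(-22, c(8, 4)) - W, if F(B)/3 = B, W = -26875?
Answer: 26821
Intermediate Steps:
F(B) = 3*B
x(R, u) = -16 + 24*(3 + R)/(4 + u) (x(R, u) = -16 + 4*((3*2)*((R + 3)/(u + 4))) = -16 + 4*(6*((3 + R)/(4 + u))) = -16 + 4*(6*(3 + R)/(4 + u)) = -16 + 24*(3 + R)/(4 + u))
x(-22, c(8, 4)) - W = 8*(1 - 2*8 + 3*(-22))/(4 + 8) - 1*(-26875) = 8*(1 - 16 - 66)/12 + 26875 = 8*(1/12)*(-81) + 26875 = -54 + 26875 = 26821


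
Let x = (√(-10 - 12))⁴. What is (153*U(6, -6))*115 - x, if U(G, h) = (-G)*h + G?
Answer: 738506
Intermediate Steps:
x = 484 (x = (√(-22))⁴ = (I*√22)⁴ = 484)
U(G, h) = G - G*h (U(G, h) = -G*h + G = G - G*h)
(153*U(6, -6))*115 - x = (153*(6*(1 - 1*(-6))))*115 - 1*484 = (153*(6*(1 + 6)))*115 - 484 = (153*(6*7))*115 - 484 = (153*42)*115 - 484 = 6426*115 - 484 = 738990 - 484 = 738506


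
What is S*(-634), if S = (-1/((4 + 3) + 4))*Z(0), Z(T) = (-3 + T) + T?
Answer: -1902/11 ≈ -172.91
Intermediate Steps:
Z(T) = -3 + 2*T
S = 3/11 (S = (-1/((4 + 3) + 4))*(-3 + 2*0) = (-1/(7 + 4))*(-3 + 0) = -1/11*(-3) = 3/11 ≈ 0.27273)
S*(-634) = (3/11)*(-634) = -1902/11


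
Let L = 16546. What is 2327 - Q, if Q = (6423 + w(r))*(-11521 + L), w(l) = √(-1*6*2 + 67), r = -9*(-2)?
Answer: -32273248 - 5025*√55 ≈ -3.2311e+7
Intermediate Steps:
r = 18
w(l) = √55 (w(l) = √(-6*2 + 67) = √(-12 + 67) = √55)
Q = 32275575 + 5025*√55 (Q = (6423 + √55)*(-11521 + 16546) = (6423 + √55)*5025 = 32275575 + 5025*√55 ≈ 3.2313e+7)
2327 - Q = 2327 - (32275575 + 5025*√55) = 2327 + (-32275575 - 5025*√55) = -32273248 - 5025*√55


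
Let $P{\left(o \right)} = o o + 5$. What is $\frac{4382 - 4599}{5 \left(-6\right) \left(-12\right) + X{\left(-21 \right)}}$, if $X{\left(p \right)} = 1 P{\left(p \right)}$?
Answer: $- \frac{7}{26} \approx -0.26923$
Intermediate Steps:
$P{\left(o \right)} = 5 + o^{2}$ ($P{\left(o \right)} = o^{2} + 5 = 5 + o^{2}$)
$X{\left(p \right)} = 5 + p^{2}$ ($X{\left(p \right)} = 1 \left(5 + p^{2}\right) = 5 + p^{2}$)
$\frac{4382 - 4599}{5 \left(-6\right) \left(-12\right) + X{\left(-21 \right)}} = \frac{4382 - 4599}{5 \left(-6\right) \left(-12\right) + \left(5 + \left(-21\right)^{2}\right)} = - \frac{217}{\left(-30\right) \left(-12\right) + \left(5 + 441\right)} = - \frac{217}{360 + 446} = - \frac{217}{806} = \left(-217\right) \frac{1}{806} = - \frac{7}{26}$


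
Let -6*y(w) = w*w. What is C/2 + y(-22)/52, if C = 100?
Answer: 3779/78 ≈ 48.449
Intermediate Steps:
y(w) = -w²/6 (y(w) = -w*w/6 = -w²/6)
C/2 + y(-22)/52 = 100/2 - ⅙*(-22)²/52 = 100*(½) - ⅙*484*(1/52) = 50 - 242/3*1/52 = 50 - 121/78 = 3779/78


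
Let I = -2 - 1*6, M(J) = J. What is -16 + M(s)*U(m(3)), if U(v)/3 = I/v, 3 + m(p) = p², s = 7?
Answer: -44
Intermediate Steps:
I = -8 (I = -2 - 6 = -8)
m(p) = -3 + p²
U(v) = -24/v (U(v) = 3*(-8/v) = -24/v)
-16 + M(s)*U(m(3)) = -16 + 7*(-24/(-3 + 3²)) = -16 + 7*(-24/(-3 + 9)) = -16 + 7*(-24/6) = -16 + 7*(-24*⅙) = -16 + 7*(-4) = -16 - 28 = -44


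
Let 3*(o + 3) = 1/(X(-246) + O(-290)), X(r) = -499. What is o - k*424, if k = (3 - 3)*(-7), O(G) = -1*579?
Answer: -9703/3234 ≈ -3.0003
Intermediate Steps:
O(G) = -579
k = 0 (k = 0*(-7) = 0)
o = -9703/3234 (o = -3 + 1/(3*(-499 - 579)) = -3 + (⅓)/(-1078) = -3 + (⅓)*(-1/1078) = -3 - 1/3234 = -9703/3234 ≈ -3.0003)
o - k*424 = -9703/3234 - 0*424 = -9703/3234 - 1*0 = -9703/3234 + 0 = -9703/3234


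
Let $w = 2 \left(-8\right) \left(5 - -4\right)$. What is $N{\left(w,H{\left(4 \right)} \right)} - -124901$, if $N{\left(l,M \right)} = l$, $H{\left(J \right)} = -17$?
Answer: $124757$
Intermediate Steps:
$w = -144$ ($w = - 16 \left(5 + 4\right) = \left(-16\right) 9 = -144$)
$N{\left(w,H{\left(4 \right)} \right)} - -124901 = -144 - -124901 = -144 + 124901 = 124757$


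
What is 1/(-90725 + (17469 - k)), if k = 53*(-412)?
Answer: -1/51420 ≈ -1.9448e-5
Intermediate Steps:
k = -21836
1/(-90725 + (17469 - k)) = 1/(-90725 + (17469 - 1*(-21836))) = 1/(-90725 + (17469 + 21836)) = 1/(-90725 + 39305) = 1/(-51420) = -1/51420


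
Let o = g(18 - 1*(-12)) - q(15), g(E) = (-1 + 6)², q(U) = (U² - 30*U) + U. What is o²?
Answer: 55225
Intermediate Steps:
q(U) = U² - 29*U
g(E) = 25 (g(E) = 5² = 25)
o = 235 (o = 25 - 15*(-29 + 15) = 25 - 15*(-14) = 25 - 1*(-210) = 25 + 210 = 235)
o² = 235² = 55225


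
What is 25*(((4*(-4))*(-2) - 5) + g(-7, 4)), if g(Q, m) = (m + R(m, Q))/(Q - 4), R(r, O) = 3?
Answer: 7250/11 ≈ 659.09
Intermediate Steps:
g(Q, m) = (3 + m)/(-4 + Q) (g(Q, m) = (m + 3)/(Q - 4) = (3 + m)/(-4 + Q))
25*(((4*(-4))*(-2) - 5) + g(-7, 4)) = 25*(((4*(-4))*(-2) - 5) + (3 + 4)/(-4 - 7)) = 25*((-16*(-2) - 5) + 7/(-11)) = 25*((32 - 5) - 1/11*7) = 25*(27 - 7/11) = 25*(290/11) = 7250/11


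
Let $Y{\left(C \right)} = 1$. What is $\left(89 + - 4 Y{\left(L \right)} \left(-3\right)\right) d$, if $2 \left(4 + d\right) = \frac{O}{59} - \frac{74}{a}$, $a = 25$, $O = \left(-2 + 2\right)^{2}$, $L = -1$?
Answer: $- \frac{13837}{25} \approx -553.48$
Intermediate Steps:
$O = 0$ ($O = 0^{2} = 0$)
$d = - \frac{137}{25}$ ($d = -4 + \frac{\frac{0}{59} - \frac{74}{25}}{2} = -4 + \frac{0 \cdot \frac{1}{59} - \frac{74}{25}}{2} = -4 + \frac{0 - \frac{74}{25}}{2} = -4 + \frac{1}{2} \left(- \frac{74}{25}\right) = -4 - \frac{37}{25} = - \frac{137}{25} \approx -5.48$)
$\left(89 + - 4 Y{\left(L \right)} \left(-3\right)\right) d = \left(89 + \left(-4\right) 1 \left(-3\right)\right) \left(- \frac{137}{25}\right) = \left(89 - -12\right) \left(- \frac{137}{25}\right) = \left(89 + 12\right) \left(- \frac{137}{25}\right) = 101 \left(- \frac{137}{25}\right) = - \frac{13837}{25}$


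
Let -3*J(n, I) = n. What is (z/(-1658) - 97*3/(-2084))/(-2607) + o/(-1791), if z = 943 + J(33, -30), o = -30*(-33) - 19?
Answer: -132485615989/244441490004 ≈ -0.54199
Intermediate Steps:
o = 971 (o = 990 - 19 = 971)
J(n, I) = -n/3
z = 932 (z = 943 - ⅓*33 = 943 - 11 = 932)
(z/(-1658) - 97*3/(-2084))/(-2607) + o/(-1791) = (932/(-1658) - 97*3/(-2084))/(-2607) + 971/(-1791) = (932*(-1/1658) - 291*(-1/2084))*(-1/2607) + 971*(-1/1791) = (-466/829 + 291/2084)*(-1/2607) - 971/1791 = -729905/1727636*(-1/2607) - 971/1791 = 66355/409449732 - 971/1791 = -132485615989/244441490004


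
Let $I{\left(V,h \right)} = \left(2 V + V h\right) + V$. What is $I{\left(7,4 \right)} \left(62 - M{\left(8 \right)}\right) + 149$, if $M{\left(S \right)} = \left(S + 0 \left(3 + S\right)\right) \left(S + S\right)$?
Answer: $-3085$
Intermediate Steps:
$M{\left(S \right)} = 2 S^{2}$ ($M{\left(S \right)} = \left(S + 0\right) 2 S = S 2 S = 2 S^{2}$)
$I{\left(V,h \right)} = 3 V + V h$
$I{\left(7,4 \right)} \left(62 - M{\left(8 \right)}\right) + 149 = 7 \left(3 + 4\right) \left(62 - 2 \cdot 8^{2}\right) + 149 = 7 \cdot 7 \left(62 - 2 \cdot 64\right) + 149 = 49 \left(62 - 128\right) + 149 = 49 \left(-66\right) + 149 = -3234 + 149 = -3085$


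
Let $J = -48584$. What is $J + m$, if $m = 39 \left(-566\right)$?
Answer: $-70658$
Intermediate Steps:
$m = -22074$
$J + m = -48584 - 22074 = -70658$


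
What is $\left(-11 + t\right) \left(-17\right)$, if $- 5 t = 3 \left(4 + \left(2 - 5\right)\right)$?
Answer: $\frac{986}{5} \approx 197.2$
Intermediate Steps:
$t = - \frac{3}{5}$ ($t = - \frac{3 \left(4 + \left(2 - 5\right)\right)}{5} = - \frac{3 \left(4 - 3\right)}{5} = - \frac{3 \cdot 1}{5} = \left(- \frac{1}{5}\right) 3 = - \frac{3}{5} \approx -0.6$)
$\left(-11 + t\right) \left(-17\right) = \left(-11 - \frac{3}{5}\right) \left(-17\right) = \left(- \frac{58}{5}\right) \left(-17\right) = \frac{986}{5}$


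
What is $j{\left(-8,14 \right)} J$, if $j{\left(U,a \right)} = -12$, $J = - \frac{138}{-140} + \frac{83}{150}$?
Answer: $- \frac{3232}{175} \approx -18.469$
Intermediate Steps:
$J = \frac{808}{525}$ ($J = \left(-138\right) \left(- \frac{1}{140}\right) + 83 \cdot \frac{1}{150} = \frac{69}{70} + \frac{83}{150} = \frac{808}{525} \approx 1.539$)
$j{\left(-8,14 \right)} J = \left(-12\right) \frac{808}{525} = - \frac{3232}{175}$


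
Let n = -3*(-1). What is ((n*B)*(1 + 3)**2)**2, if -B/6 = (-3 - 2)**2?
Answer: 51840000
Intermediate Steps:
n = 3
B = -150 (B = -6*(-3 - 2)**2 = -6*(-5)**2 = -6*25 = -150)
((n*B)*(1 + 3)**2)**2 = ((3*(-150))*(1 + 3)**2)**2 = (-450*4**2)**2 = (-450*16)**2 = (-7200)**2 = 51840000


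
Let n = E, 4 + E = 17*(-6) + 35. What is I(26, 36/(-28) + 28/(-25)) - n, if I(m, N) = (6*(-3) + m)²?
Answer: 135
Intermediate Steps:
E = -71 (E = -4 + (17*(-6) + 35) = -4 + (-102 + 35) = -4 - 67 = -71)
I(m, N) = (-18 + m)²
n = -71
I(26, 36/(-28) + 28/(-25)) - n = (-18 + 26)² - 1*(-71) = 8² + 71 = 64 + 71 = 135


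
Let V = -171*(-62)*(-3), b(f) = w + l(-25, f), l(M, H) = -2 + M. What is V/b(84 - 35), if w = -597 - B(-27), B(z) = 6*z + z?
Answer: 10602/145 ≈ 73.117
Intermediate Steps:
B(z) = 7*z
w = -408 (w = -597 - 7*(-27) = -597 - 1*(-189) = -597 + 189 = -408)
b(f) = -435 (b(f) = -408 + (-2 - 25) = -408 - 27 = -435)
V = -31806 (V = 10602*(-3) = -31806)
V/b(84 - 35) = -31806/(-435) = -31806*(-1/435) = 10602/145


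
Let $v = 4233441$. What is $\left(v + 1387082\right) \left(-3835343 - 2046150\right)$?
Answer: $-33057066680839$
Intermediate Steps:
$\left(v + 1387082\right) \left(-3835343 - 2046150\right) = \left(4233441 + 1387082\right) \left(-3835343 - 2046150\right) = 5620523 \left(-5881493\right) = -33057066680839$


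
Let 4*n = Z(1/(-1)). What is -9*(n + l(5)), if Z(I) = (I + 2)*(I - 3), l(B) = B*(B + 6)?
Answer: -486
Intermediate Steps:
l(B) = B*(6 + B)
Z(I) = (-3 + I)*(2 + I) (Z(I) = (2 + I)*(-3 + I) = (-3 + I)*(2 + I))
n = -1 (n = (-6 + (1/(-1))² - 1/(-1))/4 = (-6 + (-1)² - 1*(-1))/4 = (-6 + 1 + 1)/4 = (¼)*(-4) = -1)
-9*(n + l(5)) = -9*(-1 + 5*(6 + 5)) = -9*(-1 + 5*11) = -9*(-1 + 55) = -9*54 = -486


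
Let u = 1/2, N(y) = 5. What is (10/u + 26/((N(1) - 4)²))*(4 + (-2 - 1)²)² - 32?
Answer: 7742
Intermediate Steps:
u = ½ ≈ 0.50000
(10/u + 26/((N(1) - 4)²))*(4 + (-2 - 1)²)² - 32 = (10/(½) + 26/((5 - 4)²))*(4 + (-2 - 1)²)² - 32 = (10*2 + 26/(1²))*(4 + (-3)²)² - 32 = (20 + 26/1)*(4 + 9)² - 32 = (20 + 26*1)*13² - 32 = (20 + 26)*169 - 32 = 46*169 - 32 = 7774 - 32 = 7742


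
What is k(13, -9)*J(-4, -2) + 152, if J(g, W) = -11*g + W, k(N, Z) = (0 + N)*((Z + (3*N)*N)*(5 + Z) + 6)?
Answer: -1084204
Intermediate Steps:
k(N, Z) = N*(6 + (5 + Z)*(Z + 3*N**2)) (k(N, Z) = N*((Z + 3*N**2)*(5 + Z) + 6) = N*((5 + Z)*(Z + 3*N**2) + 6) = N*(6 + (5 + Z)*(Z + 3*N**2)))
J(g, W) = W - 11*g
k(13, -9)*J(-4, -2) + 152 = (13*(6 + (-9)**2 + 5*(-9) + 15*13**2 + 3*(-9)*13**2))*(-2 - 11*(-4)) + 152 = (13*(6 + 81 - 45 + 15*169 + 3*(-9)*169))*(-2 + 44) + 152 = (13*(6 + 81 - 45 + 2535 - 4563))*42 + 152 = (13*(-1986))*42 + 152 = -25818*42 + 152 = -1084356 + 152 = -1084204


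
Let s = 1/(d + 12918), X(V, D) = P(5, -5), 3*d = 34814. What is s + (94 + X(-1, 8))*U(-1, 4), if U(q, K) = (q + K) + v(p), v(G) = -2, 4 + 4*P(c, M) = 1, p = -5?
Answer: 6860219/73568 ≈ 93.250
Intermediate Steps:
P(c, M) = -3/4 (P(c, M) = -1 + (1/4)*1 = -1 + 1/4 = -3/4)
d = 34814/3 (d = (1/3)*34814 = 34814/3 ≈ 11605.)
X(V, D) = -3/4
s = 3/73568 (s = 1/(34814/3 + 12918) = 1/(73568/3) = 3/73568 ≈ 4.0779e-5)
U(q, K) = -2 + K + q (U(q, K) = (q + K) - 2 = (K + q) - 2 = -2 + K + q)
s + (94 + X(-1, 8))*U(-1, 4) = 3/73568 + (94 - 3/4)*(-2 + 4 - 1) = 3/73568 + (373/4)*1 = 3/73568 + 373/4 = 6860219/73568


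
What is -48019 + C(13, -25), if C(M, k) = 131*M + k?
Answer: -46341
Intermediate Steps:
C(M, k) = k + 131*M
-48019 + C(13, -25) = -48019 + (-25 + 131*13) = -48019 + (-25 + 1703) = -48019 + 1678 = -46341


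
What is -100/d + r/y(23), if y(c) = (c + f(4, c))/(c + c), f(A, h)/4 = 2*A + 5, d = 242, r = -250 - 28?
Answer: -1551098/9075 ≈ -170.92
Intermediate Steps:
r = -278
f(A, h) = 20 + 8*A (f(A, h) = 4*(2*A + 5) = 4*(5 + 2*A) = 20 + 8*A)
y(c) = (52 + c)/(2*c) (y(c) = (c + (20 + 8*4))/(c + c) = (c + (20 + 32))/((2*c)) = (c + 52)*(1/(2*c)) = (52 + c)*(1/(2*c)) = (52 + c)/(2*c))
-100/d + r/y(23) = -100/242 - 278*46/(52 + 23) = -100*1/242 - 278/((1/2)*(1/23)*75) = -50/121 - 278/75/46 = -50/121 - 278*46/75 = -50/121 - 12788/75 = -1551098/9075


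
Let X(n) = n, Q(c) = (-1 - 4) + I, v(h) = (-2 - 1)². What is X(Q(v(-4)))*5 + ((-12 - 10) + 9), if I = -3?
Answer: -53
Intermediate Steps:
v(h) = 9 (v(h) = (-3)² = 9)
Q(c) = -8 (Q(c) = (-1 - 4) - 3 = -5 - 3 = -8)
X(Q(v(-4)))*5 + ((-12 - 10) + 9) = -8*5 + ((-12 - 10) + 9) = -40 + (-22 + 9) = -40 - 13 = -53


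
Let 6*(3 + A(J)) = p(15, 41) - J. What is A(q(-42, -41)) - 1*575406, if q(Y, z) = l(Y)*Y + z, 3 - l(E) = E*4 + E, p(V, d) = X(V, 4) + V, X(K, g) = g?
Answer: -573908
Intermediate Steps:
p(V, d) = 4 + V
l(E) = 3 - 5*E (l(E) = 3 - (E*4 + E) = 3 - (4*E + E) = 3 - 5*E)
q(Y, z) = z + Y*(3 - 5*Y) (q(Y, z) = (3 - 5*Y)*Y + z = Y*(3 - 5*Y) + z = z + Y*(3 - 5*Y))
A(J) = 1/6 - J/6 (A(J) = -3 + ((4 + 15) - J)/6 = -3 + (19 - J)/6 = -3 + (19/6 - J/6) = 1/6 - J/6)
A(q(-42, -41)) - 1*575406 = (1/6 - (-41 - 1*(-42)*(-3 + 5*(-42)))/6) - 1*575406 = (1/6 - (-41 - 1*(-42)*(-3 - 210))/6) - 575406 = (1/6 - (-41 - 1*(-42)*(-213))/6) - 575406 = (1/6 - (-41 - 8946)/6) - 575406 = (1/6 - 1/6*(-8987)) - 575406 = (1/6 + 8987/6) - 575406 = 1498 - 575406 = -573908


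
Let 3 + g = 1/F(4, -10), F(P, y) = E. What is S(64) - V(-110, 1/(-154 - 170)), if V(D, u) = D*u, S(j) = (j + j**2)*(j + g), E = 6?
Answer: 41221385/162 ≈ 2.5445e+5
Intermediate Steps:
F(P, y) = 6
g = -17/6 (g = -3 + 1/6 = -17/6 ≈ -2.8333)
S(j) = (-17/6 + j)*(j + j**2) (S(j) = (j + j**2)*(j - 17/6) = (j + j**2)*(-17/6 + j) = (-17/6 + j)*(j + j**2))
S(64) - V(-110, 1/(-154 - 170)) = (1/6)*64*(-17 - 11*64 + 6*64**2) - (-110)/(-154 - 170) = (1/6)*64*(-17 - 704 + 6*4096) - (-110)/(-324) = (1/6)*64*(-17 - 704 + 24576) - (-110)*(-1)/324 = (1/6)*64*23855 - 1*55/162 = 763360/3 - 55/162 = 41221385/162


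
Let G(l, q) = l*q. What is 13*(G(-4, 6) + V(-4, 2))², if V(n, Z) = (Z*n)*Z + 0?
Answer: 20800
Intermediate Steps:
V(n, Z) = n*Z² (V(n, Z) = n*Z² + 0 = n*Z²)
13*(G(-4, 6) + V(-4, 2))² = 13*(-4*6 - 4*2²)² = 13*(-24 - 4*4)² = 13*(-24 - 16)² = 13*(-40)² = 13*1600 = 20800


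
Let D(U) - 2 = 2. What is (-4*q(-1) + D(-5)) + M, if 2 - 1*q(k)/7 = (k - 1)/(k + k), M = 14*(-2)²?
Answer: 32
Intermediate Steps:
D(U) = 4 (D(U) = 2 + 2 = 4)
M = 56 (M = 14*4 = 56)
q(k) = 14 - 7*(-1 + k)/(2*k) (q(k) = 14 - 7*(k - 1)/(k + k) = 14 - 7*(-1 + k)/(2*k))
(-4*q(-1) + D(-5)) + M = (-14*(1 + 3*(-1))/(-1) + 4) + 56 = (-14*(-1)*(1 - 3) + 4) + 56 = (-14*(-1)*(-2) + 4) + 56 = (-4*7 + 4) + 56 = (-28 + 4) + 56 = -24 + 56 = 32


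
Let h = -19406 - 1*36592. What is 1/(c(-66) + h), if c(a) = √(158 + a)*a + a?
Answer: -1168/65474403 + 11*√23/261897612 ≈ -1.7638e-5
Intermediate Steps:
c(a) = a + a*√(158 + a) (c(a) = a*√(158 + a) + a = a + a*√(158 + a))
h = -55998 (h = -19406 - 36592 = -55998)
1/(c(-66) + h) = 1/(-66*(1 + √(158 - 66)) - 55998) = 1/(-66*(1 + √92) - 55998) = 1/(-66*(1 + 2*√23) - 55998) = 1/((-66 - 132*√23) - 55998) = 1/(-56064 - 132*√23)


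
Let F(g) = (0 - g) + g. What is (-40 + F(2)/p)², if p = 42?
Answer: 1600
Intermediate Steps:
F(g) = 0 (F(g) = -g + g = 0)
(-40 + F(2)/p)² = (-40 + 0/42)² = (-40 + 0*(1/42))² = (-40 + 0)² = (-40)² = 1600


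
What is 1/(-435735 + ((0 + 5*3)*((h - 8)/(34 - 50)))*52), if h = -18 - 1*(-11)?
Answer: -4/1740015 ≈ -2.2988e-6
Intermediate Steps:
h = -7 (h = -18 + 11 = -7)
1/(-435735 + ((0 + 5*3)*((h - 8)/(34 - 50)))*52) = 1/(-435735 + ((0 + 5*3)*((-7 - 8)/(34 - 50)))*52) = 1/(-435735 + ((0 + 15)*(-15/(-16)))*52) = 1/(-435735 + (15*(-15*(-1/16)))*52) = 1/(-435735 + (15*(15/16))*52) = 1/(-435735 + (225/16)*52) = 1/(-435735 + 2925/4) = 1/(-1740015/4) = -4/1740015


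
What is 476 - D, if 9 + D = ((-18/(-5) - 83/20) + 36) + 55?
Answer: 7891/20 ≈ 394.55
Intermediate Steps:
D = 1629/20 (D = -9 + (((-18/(-5) - 83/20) + 36) + 55) = -9 + (((-18*(-⅕) - 83*1/20) + 36) + 55) = -9 + (((18/5 - 83/20) + 36) + 55) = -9 + ((-11/20 + 36) + 55) = -9 + (709/20 + 55) = -9 + 1809/20 = 1629/20 ≈ 81.450)
476 - D = 476 - 1*1629/20 = 476 - 1629/20 = 7891/20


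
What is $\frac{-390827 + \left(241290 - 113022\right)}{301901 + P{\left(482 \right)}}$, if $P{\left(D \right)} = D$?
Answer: $- \frac{262559}{302383} \approx -0.8683$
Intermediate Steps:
$\frac{-390827 + \left(241290 - 113022\right)}{301901 + P{\left(482 \right)}} = \frac{-390827 + \left(241290 - 113022\right)}{301901 + 482} = \frac{-390827 + 128268}{302383} = \left(-262559\right) \frac{1}{302383} = - \frac{262559}{302383}$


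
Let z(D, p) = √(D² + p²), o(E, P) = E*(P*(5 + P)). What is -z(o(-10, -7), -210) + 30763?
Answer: 30763 - 70*√13 ≈ 30511.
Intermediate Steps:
o(E, P) = E*P*(5 + P)
-z(o(-10, -7), -210) + 30763 = -√((-10*(-7)*(5 - 7))² + (-210)²) + 30763 = -√((-10*(-7)*(-2))² + 44100) + 30763 = -√((-140)² + 44100) + 30763 = -√(19600 + 44100) + 30763 = -√63700 + 30763 = -70*√13 + 30763 = 30763 - 70*√13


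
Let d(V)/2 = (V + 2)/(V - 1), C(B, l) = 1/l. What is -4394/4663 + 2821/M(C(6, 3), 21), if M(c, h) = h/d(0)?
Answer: -7529938/13989 ≈ -538.28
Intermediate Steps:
d(V) = 2*(2 + V)/(-1 + V) (d(V) = 2*((V + 2)/(V - 1)) = 2*((2 + V)/(-1 + V)) = 2*(2 + V)/(-1 + V))
M(c, h) = -h/4 (M(c, h) = h/((2*(2 + 0)/(-1 + 0))) = h/((2*2/(-1))) = h/((2*(-1)*2)) = h/(-4) = h*(-¼) = -h/4)
-4394/4663 + 2821/M(C(6, 3), 21) = -4394/4663 + 2821/((-¼*21)) = -4394*1/4663 + 2821/(-21/4) = -4394/4663 + 2821*(-4/21) = -4394/4663 - 1612/3 = -7529938/13989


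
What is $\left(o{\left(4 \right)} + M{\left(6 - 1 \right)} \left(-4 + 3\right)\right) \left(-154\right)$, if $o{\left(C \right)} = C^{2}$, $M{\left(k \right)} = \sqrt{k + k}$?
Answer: $-2464 + 154 \sqrt{10} \approx -1977.0$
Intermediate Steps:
$M{\left(k \right)} = \sqrt{2} \sqrt{k}$ ($M{\left(k \right)} = \sqrt{2 k} = \sqrt{2} \sqrt{k}$)
$\left(o{\left(4 \right)} + M{\left(6 - 1 \right)} \left(-4 + 3\right)\right) \left(-154\right) = \left(4^{2} + \sqrt{2} \sqrt{6 - 1} \left(-4 + 3\right)\right) \left(-154\right) = \left(16 + \sqrt{2} \sqrt{6 - 1} \left(-1\right)\right) \left(-154\right) = \left(16 + \sqrt{2} \sqrt{5} \left(-1\right)\right) \left(-154\right) = \left(16 + \sqrt{10} \left(-1\right)\right) \left(-154\right) = \left(16 - \sqrt{10}\right) \left(-154\right) = -2464 + 154 \sqrt{10}$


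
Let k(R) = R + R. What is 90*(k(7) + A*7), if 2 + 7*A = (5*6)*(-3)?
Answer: -7020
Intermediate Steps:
A = -92/7 (A = -2/7 + ((5*6)*(-3))/7 = -2/7 + (30*(-3))/7 = -2/7 + (⅐)*(-90) = -2/7 - 90/7 = -92/7 ≈ -13.143)
k(R) = 2*R
90*(k(7) + A*7) = 90*(2*7 - 92/7*7) = 90*(14 - 92) = 90*(-78) = -7020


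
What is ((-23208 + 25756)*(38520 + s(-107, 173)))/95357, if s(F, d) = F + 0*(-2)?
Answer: 97876324/95357 ≈ 1026.4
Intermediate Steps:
s(F, d) = F (s(F, d) = F + 0 = F)
((-23208 + 25756)*(38520 + s(-107, 173)))/95357 = ((-23208 + 25756)*(38520 - 107))/95357 = (2548*38413)*(1/95357) = 97876324*(1/95357) = 97876324/95357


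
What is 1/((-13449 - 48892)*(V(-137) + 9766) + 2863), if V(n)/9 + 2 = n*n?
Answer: -1/11138401266 ≈ -8.9780e-11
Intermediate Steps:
V(n) = -18 + 9*n² (V(n) = -18 + 9*(n*n) = -18 + 9*n²)
1/((-13449 - 48892)*(V(-137) + 9766) + 2863) = 1/((-13449 - 48892)*((-18 + 9*(-137)²) + 9766) + 2863) = 1/(-62341*((-18 + 9*18769) + 9766) + 2863) = 1/(-62341*((-18 + 168921) + 9766) + 2863) = 1/(-62341*(168903 + 9766) + 2863) = 1/(-62341*178669 + 2863) = 1/(-11138404129 + 2863) = 1/(-11138401266) = -1/11138401266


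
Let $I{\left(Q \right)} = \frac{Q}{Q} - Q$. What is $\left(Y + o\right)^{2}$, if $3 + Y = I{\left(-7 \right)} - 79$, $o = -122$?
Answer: $38416$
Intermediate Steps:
$I{\left(Q \right)} = 1 - Q$
$Y = -74$ ($Y = -3 + \left(\left(1 - -7\right) - 79\right) = -3 + \left(\left(1 + 7\right) - 79\right) = -3 + \left(8 - 79\right) = -3 - 71 = -74$)
$\left(Y + o\right)^{2} = \left(-74 - 122\right)^{2} = \left(-196\right)^{2} = 38416$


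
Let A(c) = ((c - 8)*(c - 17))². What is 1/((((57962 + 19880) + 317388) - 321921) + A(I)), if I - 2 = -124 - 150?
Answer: 1/6548119709 ≈ 1.5272e-10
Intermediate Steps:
I = -272 (I = 2 + (-124 - 150) = 2 - 274 = -272)
A(c) = (-17 + c)²*(-8 + c)² (A(c) = ((-8 + c)*(-17 + c))² = ((-17 + c)*(-8 + c))² = (-17 + c)²*(-8 + c)²)
1/((((57962 + 19880) + 317388) - 321921) + A(I)) = 1/((((57962 + 19880) + 317388) - 321921) + (-17 - 272)²*(-8 - 272)²) = 1/(((77842 + 317388) - 321921) + (-289)²*(-280)²) = 1/((395230 - 321921) + 83521*78400) = 1/(73309 + 6548046400) = 1/6548119709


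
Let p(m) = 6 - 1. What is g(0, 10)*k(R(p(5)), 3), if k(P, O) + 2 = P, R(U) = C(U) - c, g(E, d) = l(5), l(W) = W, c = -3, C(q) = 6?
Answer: 35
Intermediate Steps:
p(m) = 5
g(E, d) = 5
R(U) = 9 (R(U) = 6 - 1*(-3) = 6 + 3 = 9)
k(P, O) = -2 + P
g(0, 10)*k(R(p(5)), 3) = 5*(-2 + 9) = 5*7 = 35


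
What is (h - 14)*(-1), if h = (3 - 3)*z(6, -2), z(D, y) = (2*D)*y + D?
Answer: 14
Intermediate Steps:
z(D, y) = D + 2*D*y (z(D, y) = 2*D*y + D = D + 2*D*y)
h = 0 (h = (3 - 3)*(6*(1 + 2*(-2))) = 0*(6*(1 - 4)) = 0*(6*(-3)) = 0*(-18) = 0)
(h - 14)*(-1) = (0 - 14)*(-1) = -14*(-1) = 14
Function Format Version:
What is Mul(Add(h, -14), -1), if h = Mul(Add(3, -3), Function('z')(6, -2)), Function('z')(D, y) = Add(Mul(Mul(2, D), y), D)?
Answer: 14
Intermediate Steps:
Function('z')(D, y) = Add(D, Mul(2, D, y)) (Function('z')(D, y) = Add(Mul(2, D, y), D) = Add(D, Mul(2, D, y)))
h = 0 (h = Mul(Add(3, -3), Mul(6, Add(1, Mul(2, -2)))) = Mul(0, Mul(6, Add(1, -4))) = Mul(0, Mul(6, -3)) = Mul(0, -18) = 0)
Mul(Add(h, -14), -1) = Mul(Add(0, -14), -1) = Mul(-14, -1) = 14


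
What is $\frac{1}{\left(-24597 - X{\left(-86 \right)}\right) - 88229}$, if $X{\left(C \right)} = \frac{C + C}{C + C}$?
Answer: $- \frac{1}{112827} \approx -8.8631 \cdot 10^{-6}$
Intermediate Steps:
$X{\left(C \right)} = 1$ ($X{\left(C \right)} = \frac{2 C}{2 C} = 2 C \frac{1}{2 C} = 1$)
$\frac{1}{\left(-24597 - X{\left(-86 \right)}\right) - 88229} = \frac{1}{\left(-24597 - 1\right) - 88229} = \frac{1}{-24598 - 88229} = \frac{1}{-112827} = - \frac{1}{112827}$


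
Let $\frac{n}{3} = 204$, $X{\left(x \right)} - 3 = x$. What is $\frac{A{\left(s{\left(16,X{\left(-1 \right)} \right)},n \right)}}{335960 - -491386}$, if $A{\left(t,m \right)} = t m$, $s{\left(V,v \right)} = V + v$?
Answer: $\frac{1836}{137891} \approx 0.013315$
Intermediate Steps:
$X{\left(x \right)} = 3 + x$
$n = 612$ ($n = 3 \cdot 204 = 612$)
$A{\left(t,m \right)} = m t$
$\frac{A{\left(s{\left(16,X{\left(-1 \right)} \right)},n \right)}}{335960 - -491386} = \frac{612 \left(16 + \left(3 - 1\right)\right)}{335960 - -491386} = \frac{612 \left(16 + 2\right)}{335960 + 491386} = \frac{612 \cdot 18}{827346} = 11016 \cdot \frac{1}{827346} = \frac{1836}{137891}$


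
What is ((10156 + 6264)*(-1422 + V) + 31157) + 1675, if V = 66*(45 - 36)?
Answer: -13562928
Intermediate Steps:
V = 594 (V = 66*9 = 594)
((10156 + 6264)*(-1422 + V) + 31157) + 1675 = ((10156 + 6264)*(-1422 + 594) + 31157) + 1675 = (16420*(-828) + 31157) + 1675 = (-13595760 + 31157) + 1675 = -13564603 + 1675 = -13562928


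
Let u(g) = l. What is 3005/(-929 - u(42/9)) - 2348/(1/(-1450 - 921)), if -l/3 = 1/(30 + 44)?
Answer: 382699482874/68743 ≈ 5.5671e+6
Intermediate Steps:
l = -3/74 (l = -3/(30 + 44) = -3/74 ≈ -0.040541)
u(g) = -3/74
3005/(-929 - u(42/9)) - 2348/(1/(-1450 - 921)) = 3005/(-929 - 1*(-3/74)) - 2348/(1/(-1450 - 921)) = 3005/(-929 + 3/74) - 2348/(1/(-2371)) = 3005/(-68743/74) - 2348/(-1/2371) = 3005*(-74/68743) - 2348*(-2371) = -222370/68743 + 5567108 = 382699482874/68743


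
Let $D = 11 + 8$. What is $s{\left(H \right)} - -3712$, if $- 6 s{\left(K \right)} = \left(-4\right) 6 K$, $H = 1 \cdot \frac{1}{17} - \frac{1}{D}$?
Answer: $\frac{1198984}{323} \approx 3712.0$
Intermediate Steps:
$D = 19$
$H = \frac{2}{323}$ ($H = 1 \cdot \frac{1}{17} - \frac{1}{19} = \frac{1}{17} - \frac{1}{19} = \frac{2}{323} \approx 0.006192$)
$s{\left(K \right)} = 4 K$ ($s{\left(K \right)} = - \frac{\left(-4\right) 6 K}{6} = - \frac{\left(-24\right) K}{6} = 4 K$)
$s{\left(H \right)} - -3712 = 4 \cdot \frac{2}{323} - -3712 = \frac{8}{323} + 3712 = \frac{1198984}{323}$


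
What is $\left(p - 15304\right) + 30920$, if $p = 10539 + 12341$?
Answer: $38496$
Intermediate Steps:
$p = 22880$
$\left(p - 15304\right) + 30920 = \left(22880 - 15304\right) + 30920 = 7576 + 30920 = 38496$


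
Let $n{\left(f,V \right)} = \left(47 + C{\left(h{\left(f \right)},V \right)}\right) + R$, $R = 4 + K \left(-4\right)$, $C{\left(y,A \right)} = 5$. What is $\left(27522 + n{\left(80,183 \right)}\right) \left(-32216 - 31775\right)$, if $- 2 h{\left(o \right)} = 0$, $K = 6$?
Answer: $-1763208014$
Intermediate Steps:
$h{\left(o \right)} = 0$ ($h{\left(o \right)} = \left(- \frac{1}{2}\right) 0 = 0$)
$R = -20$ ($R = 4 + 6 \left(-4\right) = 4 - 24 = -20$)
$n{\left(f,V \right)} = 32$ ($n{\left(f,V \right)} = \left(47 + 5\right) - 20 = 52 - 20 = 32$)
$\left(27522 + n{\left(80,183 \right)}\right) \left(-32216 - 31775\right) = \left(27522 + 32\right) \left(-32216 - 31775\right) = 27554 \left(-63991\right) = -1763208014$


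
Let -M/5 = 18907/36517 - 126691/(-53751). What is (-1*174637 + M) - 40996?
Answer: -423278114026031/1962825267 ≈ -2.1565e+5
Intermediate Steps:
M = -28213227020/1962825267 (M = -5*(18907/36517 - 126691/(-53751)) = -5*(18907*(1/36517) - 126691*(-1/53751)) = -5*(18907/36517 + 126691/53751) = -5*5642645404/1962825267 = -28213227020/1962825267 ≈ -14.374)
(-1*174637 + M) - 40996 = (-1*174637 - 28213227020/1962825267) - 40996 = (-174637 - 28213227020/1962825267) - 40996 = -342810129380099/1962825267 - 40996 = -423278114026031/1962825267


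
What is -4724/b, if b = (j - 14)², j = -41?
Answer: -4724/3025 ≈ -1.5617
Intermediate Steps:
b = 3025 (b = (-41 - 14)² = (-55)² = 3025)
-4724/b = -4724/3025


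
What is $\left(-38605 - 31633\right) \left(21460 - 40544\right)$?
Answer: $1340421992$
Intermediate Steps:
$\left(-38605 - 31633\right) \left(21460 - 40544\right) = \left(-70238\right) \left(-19084\right) = 1340421992$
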